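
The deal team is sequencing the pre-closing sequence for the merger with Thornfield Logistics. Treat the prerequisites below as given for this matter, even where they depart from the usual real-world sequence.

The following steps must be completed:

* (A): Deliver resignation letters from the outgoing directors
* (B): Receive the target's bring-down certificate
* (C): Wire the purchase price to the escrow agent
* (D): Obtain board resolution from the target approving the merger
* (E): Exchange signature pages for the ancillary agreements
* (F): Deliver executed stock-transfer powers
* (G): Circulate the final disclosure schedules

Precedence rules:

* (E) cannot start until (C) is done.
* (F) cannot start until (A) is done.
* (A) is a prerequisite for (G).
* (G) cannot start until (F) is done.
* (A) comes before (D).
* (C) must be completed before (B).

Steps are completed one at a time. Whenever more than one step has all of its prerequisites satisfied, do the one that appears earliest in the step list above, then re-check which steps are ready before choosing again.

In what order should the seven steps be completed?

(A) and (C) have no prerequisites; (A) is listed earlier, so (A) is first.
(D) and (F) now also ready, so the ready set is {(C), (D), (F)}; (C) is listed earlier → (C).
(B), (D), (E) and (F) are all available; (B) is listed earlier → (B).
(D), (E) and (F) are all available; (D) is listed earlier → (D).
(E) and (F) are both available; (E) is listed earlier → (E).
That leaves (F) as the only ready step → (F).
Next only (G) has its prerequisites met → (G).

(A) (C) (B) (D) (E) (F) (G)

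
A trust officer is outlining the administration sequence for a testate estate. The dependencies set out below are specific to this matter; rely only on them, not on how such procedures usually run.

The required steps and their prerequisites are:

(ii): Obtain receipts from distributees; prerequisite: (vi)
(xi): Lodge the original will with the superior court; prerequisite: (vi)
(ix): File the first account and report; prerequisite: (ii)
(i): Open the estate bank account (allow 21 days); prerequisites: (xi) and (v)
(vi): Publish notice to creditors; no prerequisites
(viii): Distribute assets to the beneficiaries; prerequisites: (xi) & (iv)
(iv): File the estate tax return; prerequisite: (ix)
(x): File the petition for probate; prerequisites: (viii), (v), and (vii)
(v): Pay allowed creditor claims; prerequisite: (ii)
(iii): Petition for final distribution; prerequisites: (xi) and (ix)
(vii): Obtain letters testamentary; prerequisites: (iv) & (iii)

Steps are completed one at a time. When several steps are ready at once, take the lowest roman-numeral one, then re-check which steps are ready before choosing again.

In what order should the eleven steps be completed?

(vi) → (ii) → (v) → (ix) → (iv) → (xi) → (i) → (iii) → (vii) → (viii) → (x)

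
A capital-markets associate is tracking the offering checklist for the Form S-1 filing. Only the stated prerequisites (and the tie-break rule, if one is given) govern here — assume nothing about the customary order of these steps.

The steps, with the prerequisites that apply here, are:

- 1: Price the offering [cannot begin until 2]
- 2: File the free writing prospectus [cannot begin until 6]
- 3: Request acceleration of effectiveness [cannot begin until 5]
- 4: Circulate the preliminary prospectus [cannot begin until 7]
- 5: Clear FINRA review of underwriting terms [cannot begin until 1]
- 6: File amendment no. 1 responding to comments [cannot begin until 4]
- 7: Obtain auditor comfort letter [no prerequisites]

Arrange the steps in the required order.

7 has no prerequisites → 7 first.
That leaves 4 as the only ready step → 4.
6 needed 4, now all done → 6.
That leaves 2 as the only ready step → 2.
Next only 1 has its prerequisites met → 1.
5 needed 1, now all done → 5.
Next only 3 has its prerequisites met → 3.

7 4 6 2 1 5 3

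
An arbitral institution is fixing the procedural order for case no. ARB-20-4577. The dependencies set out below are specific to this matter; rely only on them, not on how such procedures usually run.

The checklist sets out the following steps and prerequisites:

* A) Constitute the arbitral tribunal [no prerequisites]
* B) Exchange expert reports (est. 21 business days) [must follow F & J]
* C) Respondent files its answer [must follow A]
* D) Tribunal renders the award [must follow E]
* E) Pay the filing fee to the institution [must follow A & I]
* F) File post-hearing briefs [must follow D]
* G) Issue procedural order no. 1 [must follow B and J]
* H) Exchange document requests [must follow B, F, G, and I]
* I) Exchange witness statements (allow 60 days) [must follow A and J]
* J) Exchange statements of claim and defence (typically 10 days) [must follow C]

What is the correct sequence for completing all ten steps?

Only A has no prerequisites, so it is first.
C needed A, now all done → C.
J needed C, now all done → J.
That leaves I as the only ready step → I.
E needed A and I, now all done → E.
D is the only step now ready → D.
That leaves F as the only ready step → F.
B needed F and J, now all done → B.
That leaves G as the only ready step → G.
Next only H has its prerequisites met → H.

A, C, J, I, E, D, F, B, G, H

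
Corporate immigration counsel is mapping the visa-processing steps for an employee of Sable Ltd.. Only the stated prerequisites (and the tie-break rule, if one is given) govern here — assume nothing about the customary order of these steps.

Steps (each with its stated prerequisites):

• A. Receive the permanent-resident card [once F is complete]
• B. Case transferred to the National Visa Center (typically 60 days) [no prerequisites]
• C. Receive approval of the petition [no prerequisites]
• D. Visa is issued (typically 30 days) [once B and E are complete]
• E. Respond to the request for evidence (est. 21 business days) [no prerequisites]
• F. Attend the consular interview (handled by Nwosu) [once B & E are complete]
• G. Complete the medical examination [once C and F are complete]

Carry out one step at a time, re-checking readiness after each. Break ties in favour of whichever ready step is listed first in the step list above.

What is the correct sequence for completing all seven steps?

B C E D F A G

Nothing is required for B, C and E. B is listed earlier → B first.
Ready: C and E. C is listed earlier → C.
Next only E has its prerequisites met → E.
Ready: D and F. D is listed earlier → D.
That leaves F as the only ready step → F.
Ready: A and G. A is listed earlier → A.
G is the only step now ready → G.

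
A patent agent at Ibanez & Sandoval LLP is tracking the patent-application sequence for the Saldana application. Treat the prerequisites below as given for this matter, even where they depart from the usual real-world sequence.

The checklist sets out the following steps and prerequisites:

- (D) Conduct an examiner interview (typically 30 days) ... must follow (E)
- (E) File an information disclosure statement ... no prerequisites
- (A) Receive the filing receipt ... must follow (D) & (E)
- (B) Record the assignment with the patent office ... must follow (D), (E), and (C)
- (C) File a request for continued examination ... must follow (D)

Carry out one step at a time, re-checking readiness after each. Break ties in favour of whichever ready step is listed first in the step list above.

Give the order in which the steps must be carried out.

(E) (D) (A) (C) (B)

(E) is the only step with nothing outstanding, so it goes first.
(D) is the only step now ready → (D).
Now (A) and (C) have their prerequisites met. (A) is listed earlier, so (A) next.
Next only (C) has its prerequisites met → (C).
(B) is the only step now ready → (B).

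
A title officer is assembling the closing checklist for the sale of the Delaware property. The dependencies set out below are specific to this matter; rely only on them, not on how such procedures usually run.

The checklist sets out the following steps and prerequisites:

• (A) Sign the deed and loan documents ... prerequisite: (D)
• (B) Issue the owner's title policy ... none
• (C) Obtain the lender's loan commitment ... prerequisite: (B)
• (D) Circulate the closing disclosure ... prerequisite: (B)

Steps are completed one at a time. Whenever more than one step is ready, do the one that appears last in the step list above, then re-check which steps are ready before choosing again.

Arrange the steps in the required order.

(B) (D) (C) (A)

(B) is the only step with nothing outstanding, so it goes first.
Now (D) and (C) have their prerequisites met. (D) is listed later, so (D) next.
Ready: (C) and (A). (C) is listed later → (C).
(A) is the only step now ready → (A).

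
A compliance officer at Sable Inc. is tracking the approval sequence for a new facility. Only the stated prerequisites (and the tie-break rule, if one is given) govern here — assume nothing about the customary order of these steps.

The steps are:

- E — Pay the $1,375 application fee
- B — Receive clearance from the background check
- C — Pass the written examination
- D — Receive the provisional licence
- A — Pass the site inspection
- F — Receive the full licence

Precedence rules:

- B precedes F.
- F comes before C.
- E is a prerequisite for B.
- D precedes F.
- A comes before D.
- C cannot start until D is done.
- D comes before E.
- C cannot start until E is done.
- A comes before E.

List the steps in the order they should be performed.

A → D → E → B → F → C

Only A has no prerequisites, so it is first.
Next only D has its prerequisites met → D.
E needed D and A, now all done → E.
Next only B has its prerequisites met → B.
F is the only step now ready → F.
Next only C has its prerequisites met → C.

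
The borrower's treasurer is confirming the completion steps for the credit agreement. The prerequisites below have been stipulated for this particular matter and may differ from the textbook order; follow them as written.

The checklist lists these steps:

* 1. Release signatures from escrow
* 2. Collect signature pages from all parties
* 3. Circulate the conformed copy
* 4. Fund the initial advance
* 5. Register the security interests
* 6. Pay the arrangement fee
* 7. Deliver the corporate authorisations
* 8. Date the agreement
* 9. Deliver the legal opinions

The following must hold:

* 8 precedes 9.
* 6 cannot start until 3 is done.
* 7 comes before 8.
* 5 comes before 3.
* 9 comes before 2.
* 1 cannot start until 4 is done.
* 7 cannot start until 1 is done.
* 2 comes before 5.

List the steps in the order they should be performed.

4, 1, 7, 8, 9, 2, 5, 3, 6

Only 4 has no prerequisites, so it is first.
1 needed 4, now all done → 1.
7 needed 1, now all done → 7.
8 needed 7, now all done → 8.
9 is the only step now ready → 9.
2 needed 9, now all done → 2.
5 needed 2, now all done → 5.
3 is the only step now ready → 3.
Next only 6 has its prerequisites met → 6.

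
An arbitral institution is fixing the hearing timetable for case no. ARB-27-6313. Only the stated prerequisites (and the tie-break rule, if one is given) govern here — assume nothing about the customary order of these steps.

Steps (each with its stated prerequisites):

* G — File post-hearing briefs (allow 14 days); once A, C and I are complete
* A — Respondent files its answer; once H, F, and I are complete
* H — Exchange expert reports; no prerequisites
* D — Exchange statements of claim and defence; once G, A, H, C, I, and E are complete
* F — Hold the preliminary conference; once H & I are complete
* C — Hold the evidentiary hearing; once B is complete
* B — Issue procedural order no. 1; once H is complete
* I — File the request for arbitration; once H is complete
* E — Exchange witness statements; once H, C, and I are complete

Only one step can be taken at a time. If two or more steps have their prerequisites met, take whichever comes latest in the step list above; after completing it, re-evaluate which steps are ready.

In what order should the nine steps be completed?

H has no prerequisites → H first.
I and B are both available; I is listed later → I.
Ready: B and F. B is listed later → B.
C and F are both available; C is listed later → C.
E now also ready, so the ready set is {E, F}; E is listed later → E.
F needed I and H, now all done → F.
That leaves A as the only ready step → A.
G needed I, C and A, now all done → G.
D is the only step now ready → D.

H → I → B → C → E → F → A → G → D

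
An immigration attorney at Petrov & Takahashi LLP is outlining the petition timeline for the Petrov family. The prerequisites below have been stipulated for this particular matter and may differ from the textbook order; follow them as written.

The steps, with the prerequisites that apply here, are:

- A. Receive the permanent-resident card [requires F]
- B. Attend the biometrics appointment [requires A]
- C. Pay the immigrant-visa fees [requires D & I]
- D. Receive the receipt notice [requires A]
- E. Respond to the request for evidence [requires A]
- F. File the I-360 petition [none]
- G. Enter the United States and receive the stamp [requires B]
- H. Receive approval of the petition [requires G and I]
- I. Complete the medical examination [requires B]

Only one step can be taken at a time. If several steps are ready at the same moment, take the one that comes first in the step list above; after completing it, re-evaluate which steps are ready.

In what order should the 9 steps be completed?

F → A → B → D → E → G → I → C → H

F is the only step with nothing outstanding, so it goes first.
A needed F, now all done → A.
Now B, D and E have their prerequisites met. B is listed earlier, so B next.
Now D, E, G and I have their prerequisites met. D is listed earlier, so D next.
Now E, G and I have their prerequisites met. E is listed earlier, so E next.
Now G and I have their prerequisites met. G is listed earlier, so G next.
I needed B, now all done → I.
Ready: C and H. C is listed earlier → C.
That leaves H as the only ready step → H.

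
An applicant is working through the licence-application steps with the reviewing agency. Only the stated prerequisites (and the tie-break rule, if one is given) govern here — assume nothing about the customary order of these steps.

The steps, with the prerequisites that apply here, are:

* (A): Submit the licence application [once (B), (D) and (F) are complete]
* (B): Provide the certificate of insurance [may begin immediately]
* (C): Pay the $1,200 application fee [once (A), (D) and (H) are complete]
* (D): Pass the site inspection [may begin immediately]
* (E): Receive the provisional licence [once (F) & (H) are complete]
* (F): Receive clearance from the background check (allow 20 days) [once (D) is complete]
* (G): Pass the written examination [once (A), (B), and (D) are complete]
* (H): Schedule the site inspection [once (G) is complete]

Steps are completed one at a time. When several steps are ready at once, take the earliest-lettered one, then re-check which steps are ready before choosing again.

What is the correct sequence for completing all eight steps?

(B), (D), (F), (A), (G), (H), (C), (E)

(B) and (D) have no prerequisites; (B) has the earlier label, so (B) is first.
(D) is the only step now ready → (D).
Next only (F) has its prerequisites met → (F).
(A) needed (B), (D) and (F), now all done → (A).
(G) is the only step now ready → (G).
That leaves (H) as the only ready step → (H).
Now (C) and (E) have their prerequisites met. (C) has the earlier label, so (C) next.
That leaves (E) as the only ready step → (E).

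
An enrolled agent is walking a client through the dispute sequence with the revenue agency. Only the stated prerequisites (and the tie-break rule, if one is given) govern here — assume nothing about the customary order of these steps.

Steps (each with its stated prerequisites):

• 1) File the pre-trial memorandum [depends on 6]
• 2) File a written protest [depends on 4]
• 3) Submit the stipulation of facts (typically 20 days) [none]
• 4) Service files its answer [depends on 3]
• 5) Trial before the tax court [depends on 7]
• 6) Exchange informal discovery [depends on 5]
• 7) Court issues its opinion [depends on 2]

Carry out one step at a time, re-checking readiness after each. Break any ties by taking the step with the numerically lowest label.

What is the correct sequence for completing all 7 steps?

3 is the only step with nothing outstanding, so it goes first.
4 needed 3, now all done → 4.
That leaves 2 as the only ready step → 2.
7 needed 2, now all done → 7.
5 is the only step now ready → 5.
Next only 6 has its prerequisites met → 6.
1 needed 6, now all done → 1.

3, 4, 2, 7, 5, 6, 1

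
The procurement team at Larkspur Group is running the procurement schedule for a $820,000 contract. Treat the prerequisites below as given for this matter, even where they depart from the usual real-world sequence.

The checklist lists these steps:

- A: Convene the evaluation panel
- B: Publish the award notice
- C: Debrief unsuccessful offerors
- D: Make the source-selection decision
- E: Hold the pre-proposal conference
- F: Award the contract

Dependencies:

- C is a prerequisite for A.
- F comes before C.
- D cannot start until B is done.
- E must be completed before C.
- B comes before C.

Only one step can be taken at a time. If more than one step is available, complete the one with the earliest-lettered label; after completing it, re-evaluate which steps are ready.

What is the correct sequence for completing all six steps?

B, E and F have no prerequisites; B has the earlier label, so B is first.
D now also ready, so the ready set is {D, E, F}; D has the earlier label → D.
E and F are both available; E has the earlier label → E.
Next only F has its prerequisites met → F.
Next only C has its prerequisites met → C.
That leaves A as the only ready step → A.

B, D, E, F, C, A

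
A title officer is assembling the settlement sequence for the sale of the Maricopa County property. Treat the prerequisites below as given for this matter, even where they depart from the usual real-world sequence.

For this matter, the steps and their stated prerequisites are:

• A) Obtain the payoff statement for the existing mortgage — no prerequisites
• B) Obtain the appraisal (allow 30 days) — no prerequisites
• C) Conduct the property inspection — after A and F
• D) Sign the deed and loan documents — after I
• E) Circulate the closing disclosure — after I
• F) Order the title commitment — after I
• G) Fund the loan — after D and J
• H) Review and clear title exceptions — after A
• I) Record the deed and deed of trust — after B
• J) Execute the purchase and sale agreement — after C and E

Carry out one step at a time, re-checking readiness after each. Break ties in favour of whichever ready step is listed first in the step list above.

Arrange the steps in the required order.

A and B have no prerequisites; A is listed earlier, so A is first.
H now also ready, so the ready set is {B, H}; B is listed earlier → B.
I now also ready, so the ready set is {H, I}; H is listed earlier → H.
I needed B, now all done → I.
Ready: D, E and F. D is listed earlier → D.
Ready: E and F. E is listed earlier → E.
Next only F has its prerequisites met → F.
C is the only step now ready → C.
J is the only step now ready → J.
That leaves G as the only ready step → G.

A B H I D E F C J G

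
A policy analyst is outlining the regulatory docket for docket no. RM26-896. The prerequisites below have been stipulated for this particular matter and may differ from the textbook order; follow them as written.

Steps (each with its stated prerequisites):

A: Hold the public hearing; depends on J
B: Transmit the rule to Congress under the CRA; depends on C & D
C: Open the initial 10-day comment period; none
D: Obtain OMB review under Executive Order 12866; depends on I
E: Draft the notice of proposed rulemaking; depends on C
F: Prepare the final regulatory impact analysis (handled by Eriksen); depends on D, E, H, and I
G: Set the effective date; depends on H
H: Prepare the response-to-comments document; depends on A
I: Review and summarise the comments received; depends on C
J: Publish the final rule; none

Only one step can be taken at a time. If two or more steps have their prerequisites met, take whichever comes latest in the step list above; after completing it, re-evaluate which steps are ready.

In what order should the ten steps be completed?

J, C, I, E, D, B, A, H, G, F

Nothing is required for J and C. J is listed later → J first.
A now also ready, so the ready set is {C, A}; C is listed later → C.
I, E and A are all available; I is listed later → I.
E, D and A are all available; E is listed later → E.
Now D and A have their prerequisites met. D is listed later, so D next.
B now also ready, so the ready set is {B, A}; B is listed later → B.
That leaves A as the only ready step → A.
H is the only step now ready → H.
G and F are both available; G is listed later → G.
F needed I, H, E and D, now all done → F.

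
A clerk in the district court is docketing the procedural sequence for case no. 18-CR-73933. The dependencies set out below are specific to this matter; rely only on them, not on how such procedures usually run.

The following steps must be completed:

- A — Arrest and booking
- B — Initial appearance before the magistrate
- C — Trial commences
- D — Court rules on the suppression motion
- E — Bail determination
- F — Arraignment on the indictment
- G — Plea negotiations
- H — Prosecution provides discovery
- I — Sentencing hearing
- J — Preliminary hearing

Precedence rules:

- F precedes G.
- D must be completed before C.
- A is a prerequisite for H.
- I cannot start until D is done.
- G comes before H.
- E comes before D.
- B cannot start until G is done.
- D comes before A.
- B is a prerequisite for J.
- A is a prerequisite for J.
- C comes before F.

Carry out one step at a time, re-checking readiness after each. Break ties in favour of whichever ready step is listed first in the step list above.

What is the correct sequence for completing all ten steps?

E, D, A, C, F, G, B, H, I, J

Only E has no prerequisites, so it is first.
D needed E, now all done → D.
Ready: A, C and I. A is listed earlier → A.
Now C and I have their prerequisites met. C is listed earlier, so C next.
F now also ready, so the ready set is {F, I}; F is listed earlier → F.
G now also ready, so the ready set is {G, I}; G is listed earlier → G.
B and H now also ready, so the ready set is {B, H, I}; B is listed earlier → B.
H, I and J are all available; H is listed earlier → H.
Now I and J have their prerequisites met. I is listed earlier, so I next.
J needed A and B, now all done → J.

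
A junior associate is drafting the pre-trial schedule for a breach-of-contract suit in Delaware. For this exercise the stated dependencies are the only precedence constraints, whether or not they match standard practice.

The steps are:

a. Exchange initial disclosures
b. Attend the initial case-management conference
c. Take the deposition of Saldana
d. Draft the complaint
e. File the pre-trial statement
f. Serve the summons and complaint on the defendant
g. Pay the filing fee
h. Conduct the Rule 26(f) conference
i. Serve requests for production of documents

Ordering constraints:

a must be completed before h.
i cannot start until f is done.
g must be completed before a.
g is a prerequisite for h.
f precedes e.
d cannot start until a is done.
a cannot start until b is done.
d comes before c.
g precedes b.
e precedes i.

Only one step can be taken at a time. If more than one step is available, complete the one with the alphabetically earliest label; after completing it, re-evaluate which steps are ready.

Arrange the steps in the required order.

f and g have no prerequisites; f has the earlier label, so f is first.
e now also ready, so the ready set is {e, g}; e has the earlier label → e.
g and i are both available; g has the earlier label → g.
Now b and i have their prerequisites met. b has the earlier label, so b next.
Ready: a and i. a has the earlier label → a.
d, h and i are all available; d has the earlier label → d.
Ready: c, h and i. c has the earlier label → c.
h and i are both available; h has the earlier label → h.
i needed e and f, now all done → i.

f e g b a d c h i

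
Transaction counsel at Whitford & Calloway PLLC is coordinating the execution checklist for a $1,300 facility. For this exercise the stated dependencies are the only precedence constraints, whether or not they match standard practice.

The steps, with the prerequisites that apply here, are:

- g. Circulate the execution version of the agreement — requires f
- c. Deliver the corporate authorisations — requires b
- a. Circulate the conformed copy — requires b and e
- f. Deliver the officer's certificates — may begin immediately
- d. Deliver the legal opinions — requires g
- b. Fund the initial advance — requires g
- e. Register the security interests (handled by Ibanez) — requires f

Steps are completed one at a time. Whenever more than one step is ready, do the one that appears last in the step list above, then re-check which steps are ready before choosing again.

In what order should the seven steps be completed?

f, e, g, b, d, a, c

f has no prerequisites → f first.
e and g are both available; e is listed later → e.
g is the only step now ready → g.
Ready: b and d. b is listed later → b.
a and c now also ready, so the ready set is {d, a, c}; d is listed later → d.
Now a and c have their prerequisites met. a is listed later, so a next.
c is the only step now ready → c.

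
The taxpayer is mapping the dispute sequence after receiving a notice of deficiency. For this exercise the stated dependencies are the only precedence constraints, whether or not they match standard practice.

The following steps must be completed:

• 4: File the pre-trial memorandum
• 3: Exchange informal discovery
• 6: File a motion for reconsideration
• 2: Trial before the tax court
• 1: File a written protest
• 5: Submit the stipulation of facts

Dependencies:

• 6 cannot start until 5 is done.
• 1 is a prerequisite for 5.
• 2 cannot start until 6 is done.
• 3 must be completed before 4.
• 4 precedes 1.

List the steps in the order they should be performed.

3, 4, 1, 5, 6, 2

Only 3 has no prerequisites, so it is first.
4 needed 3, now all done → 4.
1 needed 4, now all done → 1.
Next only 5 has its prerequisites met → 5.
That leaves 6 as the only ready step → 6.
2 needed 6, now all done → 2.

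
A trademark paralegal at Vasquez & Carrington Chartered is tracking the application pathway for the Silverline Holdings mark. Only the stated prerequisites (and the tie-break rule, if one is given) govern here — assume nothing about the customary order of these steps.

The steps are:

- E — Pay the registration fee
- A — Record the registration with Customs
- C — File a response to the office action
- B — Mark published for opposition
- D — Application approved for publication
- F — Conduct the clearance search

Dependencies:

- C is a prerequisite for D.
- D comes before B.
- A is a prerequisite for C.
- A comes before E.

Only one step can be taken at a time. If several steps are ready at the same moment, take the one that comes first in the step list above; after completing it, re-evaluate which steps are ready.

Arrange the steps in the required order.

A → E → C → D → B → F

A and F have no prerequisites; A is listed earlier, so A is first.
Ready: E, C and F. E is listed earlier → E.
Now C and F have their prerequisites met. C is listed earlier, so C next.
Now D and F have their prerequisites met. D is listed earlier, so D next.
B now also ready, so the ready set is {B, F}; B is listed earlier → B.
That leaves F as the only ready step → F.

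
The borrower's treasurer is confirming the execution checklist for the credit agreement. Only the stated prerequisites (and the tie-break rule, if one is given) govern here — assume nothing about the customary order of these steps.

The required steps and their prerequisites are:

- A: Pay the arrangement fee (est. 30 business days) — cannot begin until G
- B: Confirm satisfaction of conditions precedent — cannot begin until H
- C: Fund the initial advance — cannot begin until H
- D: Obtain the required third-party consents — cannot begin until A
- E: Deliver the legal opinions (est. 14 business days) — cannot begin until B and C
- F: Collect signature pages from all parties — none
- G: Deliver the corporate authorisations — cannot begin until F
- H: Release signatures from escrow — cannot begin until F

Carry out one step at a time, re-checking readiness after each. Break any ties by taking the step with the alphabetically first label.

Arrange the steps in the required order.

F G A D H B C E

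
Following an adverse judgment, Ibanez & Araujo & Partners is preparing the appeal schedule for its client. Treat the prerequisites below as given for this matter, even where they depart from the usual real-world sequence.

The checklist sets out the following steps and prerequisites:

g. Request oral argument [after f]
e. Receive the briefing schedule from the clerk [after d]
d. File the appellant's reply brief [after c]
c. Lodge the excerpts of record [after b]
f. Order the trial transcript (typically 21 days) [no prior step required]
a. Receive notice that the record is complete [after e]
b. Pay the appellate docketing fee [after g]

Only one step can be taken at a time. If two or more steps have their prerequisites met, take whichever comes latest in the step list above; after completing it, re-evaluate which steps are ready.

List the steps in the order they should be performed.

f has no prerequisites → f first.
g needed f, now all done → g.
Next only b has its prerequisites met → b.
c is the only step now ready → c.
d needed c, now all done → d.
Next only e has its prerequisites met → e.
Next only a has its prerequisites met → a.

f → g → b → c → d → e → a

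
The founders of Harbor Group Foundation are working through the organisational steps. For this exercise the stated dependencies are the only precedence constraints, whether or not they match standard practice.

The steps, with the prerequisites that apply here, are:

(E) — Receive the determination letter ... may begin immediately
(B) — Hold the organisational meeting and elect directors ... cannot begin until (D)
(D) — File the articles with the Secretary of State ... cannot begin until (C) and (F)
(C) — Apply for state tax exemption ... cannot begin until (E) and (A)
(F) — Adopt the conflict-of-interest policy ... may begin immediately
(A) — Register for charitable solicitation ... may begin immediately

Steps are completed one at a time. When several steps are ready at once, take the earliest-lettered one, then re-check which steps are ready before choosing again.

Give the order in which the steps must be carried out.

(A) → (E) → (C) → (F) → (D) → (B)

(A), (E) and (F) have no prerequisites; (A) has the earlier label, so (A) is first.
Now (E) and (F) have their prerequisites met. (E) has the earlier label, so (E) next.
Ready: (C) and (F). (C) has the earlier label → (C).
(F) is the only step now ready → (F).
(D) needed (C) and (F), now all done → (D).
That leaves (B) as the only ready step → (B).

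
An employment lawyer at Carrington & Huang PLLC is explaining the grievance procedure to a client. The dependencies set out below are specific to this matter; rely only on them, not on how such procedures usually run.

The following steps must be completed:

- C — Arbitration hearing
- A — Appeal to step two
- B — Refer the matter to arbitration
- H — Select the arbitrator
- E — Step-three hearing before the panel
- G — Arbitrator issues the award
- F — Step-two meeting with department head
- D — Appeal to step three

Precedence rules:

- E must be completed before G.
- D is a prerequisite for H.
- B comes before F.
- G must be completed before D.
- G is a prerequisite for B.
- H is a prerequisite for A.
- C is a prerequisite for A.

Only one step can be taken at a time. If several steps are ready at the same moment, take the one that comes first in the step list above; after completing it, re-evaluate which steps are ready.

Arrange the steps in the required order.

Nothing is required for C and E. C is listed earlier → C first.
Next only E has its prerequisites met → E.
G is the only step now ready → G.
Now B and D have their prerequisites met. B is listed earlier, so B next.
F now also ready, so the ready set is {F, D}; F is listed earlier → F.
That leaves D as the only ready step → D.
Next only H has its prerequisites met → H.
A needed C and H, now all done → A.

C, E, G, B, F, D, H, A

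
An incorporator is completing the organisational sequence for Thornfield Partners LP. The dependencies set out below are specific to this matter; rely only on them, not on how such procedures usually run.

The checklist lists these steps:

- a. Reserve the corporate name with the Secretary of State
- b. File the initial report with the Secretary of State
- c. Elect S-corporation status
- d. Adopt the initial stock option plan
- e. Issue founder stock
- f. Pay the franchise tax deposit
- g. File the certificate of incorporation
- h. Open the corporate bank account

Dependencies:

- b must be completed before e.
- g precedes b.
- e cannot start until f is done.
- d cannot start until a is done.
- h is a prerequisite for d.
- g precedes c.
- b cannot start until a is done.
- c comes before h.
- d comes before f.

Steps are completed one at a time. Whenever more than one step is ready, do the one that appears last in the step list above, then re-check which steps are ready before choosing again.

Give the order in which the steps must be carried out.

Nothing is required for g and a. g is listed later → g first.
Ready: c and a. c is listed later → c.
Ready: h and a. h is listed later → h.
That leaves a as the only ready step → a.
Ready: d and b. d is listed later → d.
Ready: f and b. f is listed later → f.
b is the only step now ready → b.
e needed f and b, now all done → e.

g c h a d f b e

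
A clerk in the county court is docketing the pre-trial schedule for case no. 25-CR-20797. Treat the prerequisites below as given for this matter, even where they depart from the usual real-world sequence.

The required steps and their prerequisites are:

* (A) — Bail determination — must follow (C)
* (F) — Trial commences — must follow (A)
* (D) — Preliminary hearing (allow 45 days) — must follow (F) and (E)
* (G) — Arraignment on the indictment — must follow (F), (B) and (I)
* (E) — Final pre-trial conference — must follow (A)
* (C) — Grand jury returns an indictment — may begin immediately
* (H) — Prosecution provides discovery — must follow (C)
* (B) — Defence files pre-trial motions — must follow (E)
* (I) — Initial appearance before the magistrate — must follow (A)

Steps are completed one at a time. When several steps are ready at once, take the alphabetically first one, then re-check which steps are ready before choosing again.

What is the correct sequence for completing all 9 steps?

Only (C) has no prerequisites, so it is first.
(A) and (H) are both available; (A) has the earlier label → (A).
(E), (F), (H) and (I) are all available; (E) has the earlier label → (E).
(B) now also ready, so the ready set is {(B), (F), (H), (I)}; (B) has the earlier label → (B).
Ready: (F), (H) and (I). (F) has the earlier label → (F).
Now (D), (H) and (I) have their prerequisites met. (D) has the earlier label, so (D) next.
Ready: (H) and (I). (H) has the earlier label → (H).
(I) needed (A), now all done → (I).
(G) is the only step now ready → (G).

(C), (A), (E), (B), (F), (D), (H), (I), (G)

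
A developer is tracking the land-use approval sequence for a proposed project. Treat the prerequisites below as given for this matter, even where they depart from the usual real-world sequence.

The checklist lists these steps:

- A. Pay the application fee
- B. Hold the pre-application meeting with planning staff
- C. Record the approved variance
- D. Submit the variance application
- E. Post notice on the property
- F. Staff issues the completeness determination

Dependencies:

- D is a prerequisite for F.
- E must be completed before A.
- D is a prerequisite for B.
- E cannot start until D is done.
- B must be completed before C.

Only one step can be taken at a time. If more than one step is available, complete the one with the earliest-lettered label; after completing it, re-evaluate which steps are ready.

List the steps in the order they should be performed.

Only D has no prerequisites, so it is first.
B, E and F are all available; B has the earlier label → B.
C, E and F are all available; C has the earlier label → C.
Ready: E and F. E has the earlier label → E.
Now A and F have their prerequisites met. A has the earlier label, so A next.
F needed D, now all done → F.

D → B → C → E → A → F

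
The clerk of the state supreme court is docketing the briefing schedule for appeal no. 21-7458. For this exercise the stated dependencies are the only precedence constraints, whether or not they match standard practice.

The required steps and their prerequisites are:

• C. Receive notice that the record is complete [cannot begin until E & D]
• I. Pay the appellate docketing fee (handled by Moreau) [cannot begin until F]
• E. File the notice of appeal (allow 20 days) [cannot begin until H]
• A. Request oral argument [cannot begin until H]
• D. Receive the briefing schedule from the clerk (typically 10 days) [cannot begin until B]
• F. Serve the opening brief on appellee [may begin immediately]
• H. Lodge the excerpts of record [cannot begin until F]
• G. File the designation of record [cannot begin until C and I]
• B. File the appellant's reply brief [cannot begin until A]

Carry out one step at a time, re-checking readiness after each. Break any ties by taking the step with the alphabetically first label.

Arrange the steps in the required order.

F is the only step with nothing outstanding, so it goes first.
H and I are both available; H has the earlier label → H.
A, E and I are all available; A has the earlier label → A.
B now also ready, so the ready set is {B, E, I}; B has the earlier label → B.
D now also ready, so the ready set is {D, E, I}; D has the earlier label → D.
Now E and I have their prerequisites met. E has the earlier label, so E next.
C now also ready, so the ready set is {C, I}; C has the earlier label → C.
That leaves I as the only ready step → I.
That leaves G as the only ready step → G.

F H A B D E C I G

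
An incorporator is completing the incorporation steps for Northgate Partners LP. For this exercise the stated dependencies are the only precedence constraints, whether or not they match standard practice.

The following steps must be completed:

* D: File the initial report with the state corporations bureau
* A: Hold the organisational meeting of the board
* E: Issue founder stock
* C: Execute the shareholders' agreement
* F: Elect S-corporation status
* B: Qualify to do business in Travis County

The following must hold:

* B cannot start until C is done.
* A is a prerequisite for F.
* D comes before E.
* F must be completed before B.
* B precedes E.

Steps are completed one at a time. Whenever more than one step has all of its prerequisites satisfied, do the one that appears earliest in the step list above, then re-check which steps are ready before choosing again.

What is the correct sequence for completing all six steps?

D, A and C have no prerequisites; D is listed earlier, so D is first.
A and C are both available; A is listed earlier → A.
F now also ready, so the ready set is {C, F}; C is listed earlier → C.
Next only F has its prerequisites met → F.
B needed C and F, now all done → B.
That leaves E as the only ready step → E.

D A C F B E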